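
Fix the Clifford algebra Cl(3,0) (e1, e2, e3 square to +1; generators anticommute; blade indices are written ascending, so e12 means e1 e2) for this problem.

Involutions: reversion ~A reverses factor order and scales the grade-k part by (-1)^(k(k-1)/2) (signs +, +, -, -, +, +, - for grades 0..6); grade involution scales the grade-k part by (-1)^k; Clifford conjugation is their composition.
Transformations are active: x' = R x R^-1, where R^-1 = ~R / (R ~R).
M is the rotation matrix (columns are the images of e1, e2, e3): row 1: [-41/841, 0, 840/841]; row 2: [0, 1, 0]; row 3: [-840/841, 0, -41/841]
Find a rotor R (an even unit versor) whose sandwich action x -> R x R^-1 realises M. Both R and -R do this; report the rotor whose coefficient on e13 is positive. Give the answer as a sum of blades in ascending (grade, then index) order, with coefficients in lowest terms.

Method: write R = a + b12*e12 + b13*e13 + b23*e23 with a^2 + b12^2 + b13^2 + b23^2 = 1 (so R^-1 = ~R). Expanding the columns R e_j ~R gives tr M = 4a^2 - 1 and, from the antisymmetric part, M21 - M12 = -4a*b12, M13 - M31 = 4a*b13, M32 - M23 = -4a*b23.
Here tr M = 759/841, so a^2 = (1 + tr M)/4 = 400/841 and a = ±20/29. Taking a = 20/29: M21 - M12 = 0, M13 - M31 = 1680/841, M32 - M23 = 0, giving b12 = 0, b13 = 21/29, b23 = 0, i.e. R = 20/29 + 21/29*e13.
Its e13 coefficient is already positive.
Answer: 20/29 + 21/29*e13. Key observation: the double cover Spin(3) -> SO(3) sends R and -R to the same matrix (trace 759/841 here), so the stated sign of the e13 coefficient is what selects one sheet.


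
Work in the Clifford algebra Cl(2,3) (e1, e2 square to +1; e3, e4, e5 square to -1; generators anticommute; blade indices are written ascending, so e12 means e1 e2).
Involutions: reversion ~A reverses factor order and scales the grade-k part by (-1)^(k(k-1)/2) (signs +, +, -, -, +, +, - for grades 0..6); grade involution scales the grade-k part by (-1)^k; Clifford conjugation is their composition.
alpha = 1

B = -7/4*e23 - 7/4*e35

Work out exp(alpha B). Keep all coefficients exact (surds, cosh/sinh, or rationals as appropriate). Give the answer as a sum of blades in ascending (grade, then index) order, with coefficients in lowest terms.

B^2 term by term: the squares give (-7/4)^2*(e23)^2 + (-7/4)^2*(e35)^2 = 49/16*(+1) + 49/16*(-1) = 0 (each basis 2-blade squares to minus the product of its generators' squares); cross terms between blades sharing an index anticommute and cancel. So B^2 = 0.
B^2 = 0, and the exponential is exactly linear here: exp(alpha B) = 1 + alpha B (parabolic case).
Answer: 1 - 7/4*e23 - 7/4*e35


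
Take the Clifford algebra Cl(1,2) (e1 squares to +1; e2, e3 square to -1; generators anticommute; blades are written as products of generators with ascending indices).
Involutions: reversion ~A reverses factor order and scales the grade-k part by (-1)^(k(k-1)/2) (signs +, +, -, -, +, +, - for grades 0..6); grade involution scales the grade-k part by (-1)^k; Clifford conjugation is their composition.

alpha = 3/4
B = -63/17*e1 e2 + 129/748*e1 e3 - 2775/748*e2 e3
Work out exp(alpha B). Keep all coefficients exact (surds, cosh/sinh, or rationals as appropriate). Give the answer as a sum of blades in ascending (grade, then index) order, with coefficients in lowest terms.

B^2 term by term: the squares give (-63/17)^2*(e1 e2)^2 + (129/748)^2*(e1 e3)^2 + (-2775/748)^2*(e2 e3)^2 = 3969/289*(+1) + 16641/559504*(+1) + 7700625/559504*(-1) = 0 (each basis 2-blade squares to minus the product of its generators' squares); cross terms between blades sharing an index anticommute and cancel. So B^2 = 0.
B^2 = 0, so the series closes: exp(alpha B) = 1 + alpha B (parabolic case).
Answer: 1 - 189/68*e1 e2 + 387/2992*e1 e3 - 8325/2992*e2 e3


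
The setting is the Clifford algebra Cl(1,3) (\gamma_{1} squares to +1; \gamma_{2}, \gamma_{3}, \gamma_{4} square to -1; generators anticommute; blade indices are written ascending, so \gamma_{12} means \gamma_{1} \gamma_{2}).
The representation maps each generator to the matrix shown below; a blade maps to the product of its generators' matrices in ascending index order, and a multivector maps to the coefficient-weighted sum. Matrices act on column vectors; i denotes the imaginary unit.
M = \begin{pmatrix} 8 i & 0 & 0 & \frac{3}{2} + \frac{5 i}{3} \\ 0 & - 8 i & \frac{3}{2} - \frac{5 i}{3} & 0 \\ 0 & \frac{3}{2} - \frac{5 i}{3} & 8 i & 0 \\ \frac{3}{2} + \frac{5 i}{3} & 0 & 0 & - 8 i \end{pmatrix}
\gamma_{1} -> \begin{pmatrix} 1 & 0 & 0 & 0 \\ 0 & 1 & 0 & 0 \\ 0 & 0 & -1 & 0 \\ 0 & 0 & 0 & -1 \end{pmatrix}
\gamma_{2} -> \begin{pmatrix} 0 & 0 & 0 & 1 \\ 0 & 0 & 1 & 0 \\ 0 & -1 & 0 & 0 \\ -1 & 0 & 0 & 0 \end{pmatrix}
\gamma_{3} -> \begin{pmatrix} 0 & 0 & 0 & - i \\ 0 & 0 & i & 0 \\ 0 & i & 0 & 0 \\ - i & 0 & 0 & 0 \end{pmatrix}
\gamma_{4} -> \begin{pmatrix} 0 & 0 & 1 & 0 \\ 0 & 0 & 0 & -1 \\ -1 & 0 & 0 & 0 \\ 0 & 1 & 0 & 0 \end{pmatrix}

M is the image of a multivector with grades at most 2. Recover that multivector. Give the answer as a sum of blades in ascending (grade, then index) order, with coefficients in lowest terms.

Method: the blade images are trace-orthogonal — tr(rho(e_A) rho(e_B)^-1) = 4 if A = B and 0 otherwise — and rho(e_A)^-1 = (e_A)^2 * rho(e_A) with (e_A)^2 = +1 or -1, so the coefficient of e_A in the preimage is (e_A)^2 * tr(M rho(e_A))/4.
Nonzero projections over blades of grade <= 2: \gamma_{3}: (\gamma_{3})^2 = -1, tr(M rho(\gamma_{3})) = \frac{20}{3}, coefficient -\frac{5}{3}; \gamma_{12}: (\gamma_{12})^2 = +1, tr(M rho(\gamma_{12})) = 6, coefficient \frac{3}{2}; \gamma_{23}: (\gamma_{23})^2 = -1, tr(M rho(\gamma_{23})) = 32, coefficient -8. Every other blade of grade <= 2 projects to 0.
Answer: -\frac{5}{3} \gamma_{3} + \frac{3}{2} \gamma_{12} - 8 \gamma_{23}


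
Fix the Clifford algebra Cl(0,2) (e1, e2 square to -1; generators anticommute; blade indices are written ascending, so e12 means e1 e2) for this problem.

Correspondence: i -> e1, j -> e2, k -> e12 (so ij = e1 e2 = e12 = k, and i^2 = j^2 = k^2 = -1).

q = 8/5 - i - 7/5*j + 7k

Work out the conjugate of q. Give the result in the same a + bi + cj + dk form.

In blades: q = 8/5 - e1 - 7/5*e2 + 7*e12.
Conjugation here is Clifford conjugation: the scalar is fixed and the grade-1 and grade-2 blades all flip sign, giving 8/5 + e1 + 7/5*e2 - 7*e12; translating back:
Answer: 8/5 + i + 7/5*j - 7k


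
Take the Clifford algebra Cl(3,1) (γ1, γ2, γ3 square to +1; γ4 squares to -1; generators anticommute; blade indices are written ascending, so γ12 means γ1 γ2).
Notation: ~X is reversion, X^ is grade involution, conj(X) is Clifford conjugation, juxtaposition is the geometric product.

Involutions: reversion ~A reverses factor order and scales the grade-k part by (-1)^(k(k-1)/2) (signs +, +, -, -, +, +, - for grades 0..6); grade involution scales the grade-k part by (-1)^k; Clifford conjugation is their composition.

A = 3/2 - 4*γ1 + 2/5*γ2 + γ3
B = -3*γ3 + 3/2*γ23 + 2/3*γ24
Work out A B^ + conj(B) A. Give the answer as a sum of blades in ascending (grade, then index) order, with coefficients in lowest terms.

first term: 3 - 3/2*γ2 + 51/10*γ3 + 4/15*γ4 - 12*γ13 + 69/20*γ23 + γ24 - 6*γ123 - 8/3*γ124 - 2/3*γ234
second term: 3 - 3/2*γ2 + 51/10*γ3 + 4/15*γ4 + 12*γ13 - 69/20*γ23 - γ24 + 6*γ123 + 8/3*γ124 + 2/3*γ234
Answer: 6 - 3*γ2 + 51/5*γ3 + 8/15*γ4


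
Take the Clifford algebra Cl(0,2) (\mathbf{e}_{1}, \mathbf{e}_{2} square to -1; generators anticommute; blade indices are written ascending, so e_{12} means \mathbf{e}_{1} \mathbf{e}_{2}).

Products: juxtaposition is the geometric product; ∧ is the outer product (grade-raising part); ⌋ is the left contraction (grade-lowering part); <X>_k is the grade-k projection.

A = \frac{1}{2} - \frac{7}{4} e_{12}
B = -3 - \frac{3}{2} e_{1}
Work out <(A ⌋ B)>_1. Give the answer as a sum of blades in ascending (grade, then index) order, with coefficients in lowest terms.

step 1: -\frac{3}{2} - \frac{3}{4} e_{1}
step 2: -\frac{3}{4} e_{1}
Answer: -\frac{3}{4} e_{1}


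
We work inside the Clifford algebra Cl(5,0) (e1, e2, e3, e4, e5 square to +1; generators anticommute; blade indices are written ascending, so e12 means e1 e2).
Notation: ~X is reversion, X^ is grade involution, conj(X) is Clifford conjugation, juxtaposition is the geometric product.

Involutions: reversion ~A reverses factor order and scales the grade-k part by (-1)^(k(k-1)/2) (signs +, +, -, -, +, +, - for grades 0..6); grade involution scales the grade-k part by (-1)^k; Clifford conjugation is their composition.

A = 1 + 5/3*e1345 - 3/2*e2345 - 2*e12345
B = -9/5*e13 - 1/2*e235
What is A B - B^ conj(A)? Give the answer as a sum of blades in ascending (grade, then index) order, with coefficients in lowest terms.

first term: -3/4*e4 - 9/5*e13 - e14 + 3*e45 + 5/6*e124 - 1/2*e235 + 18/5*e245 + 27/10*e1245
second term: -3/4*e4 - 9/5*e13 - e14 + 3*e45 - 5/6*e124 + 1/2*e235 - 18/5*e245 - 27/10*e1245
Answer: 5/3*e124 - e235 + 36/5*e245 + 27/5*e1245


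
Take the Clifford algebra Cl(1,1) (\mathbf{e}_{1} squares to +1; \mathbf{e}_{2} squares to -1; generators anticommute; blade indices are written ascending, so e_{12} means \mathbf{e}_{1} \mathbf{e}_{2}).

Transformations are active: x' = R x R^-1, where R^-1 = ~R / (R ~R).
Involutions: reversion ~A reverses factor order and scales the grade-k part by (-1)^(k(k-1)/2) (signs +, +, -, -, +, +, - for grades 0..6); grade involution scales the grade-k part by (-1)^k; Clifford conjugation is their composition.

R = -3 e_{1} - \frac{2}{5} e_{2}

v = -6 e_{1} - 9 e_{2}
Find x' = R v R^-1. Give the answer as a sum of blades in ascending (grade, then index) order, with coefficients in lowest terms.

~R = -3 e_{1} - \frac{2}{5} e_{2}, and R ~R = \frac{221}{25}, so R^-1 = ~R / (\frac{221}{25}).
R v = \frac{72}{5} + \frac{123}{5} e_{12}
Answer: -\frac{834}{221} e_{1} + \frac{1701}{221} e_{2}


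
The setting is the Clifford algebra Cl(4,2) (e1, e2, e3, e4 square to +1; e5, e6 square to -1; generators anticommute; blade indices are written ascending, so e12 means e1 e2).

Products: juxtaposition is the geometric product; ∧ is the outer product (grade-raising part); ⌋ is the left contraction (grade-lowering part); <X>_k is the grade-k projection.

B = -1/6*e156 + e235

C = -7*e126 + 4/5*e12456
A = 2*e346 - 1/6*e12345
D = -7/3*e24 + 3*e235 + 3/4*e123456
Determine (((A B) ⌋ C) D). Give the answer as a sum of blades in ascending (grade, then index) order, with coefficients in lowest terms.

step 1: -1/6*e14 + 1/3*e1345 - 1/36*e2346 + 2*e2456
step 2: 8/5*e1 - 2/15*e256
step 3: -2/5*e36 - 56/15*e124 - 1/10*e134 + 14/45*e456 + 24/5*e1235 + 6/5*e23456
Answer: -2/5*e36 - 56/15*e124 - 1/10*e134 + 14/45*e456 + 24/5*e1235 + 6/5*e23456


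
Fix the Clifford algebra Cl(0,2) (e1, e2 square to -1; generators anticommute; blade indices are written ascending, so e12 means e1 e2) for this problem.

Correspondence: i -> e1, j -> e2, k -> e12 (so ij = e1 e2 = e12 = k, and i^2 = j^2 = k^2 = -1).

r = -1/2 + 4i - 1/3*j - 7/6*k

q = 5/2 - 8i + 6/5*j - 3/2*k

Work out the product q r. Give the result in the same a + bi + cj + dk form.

In blades: q = 5/2 - 8*e1 + 6/5*e2 - 3/2*e12, r = -1/2 + 4*e1 - 1/3*e2 - 7/6*e12.
Distribute q over r term by term (generator squares from the signature, products reordered to ascending indices): (5/2)*r = -5/4 + 10*e1 - 5/6*e2 - 35/12*e12; (-8*e1)*r = 32 + 4*e1 - 28/3*e2 + 8/3*e12; (6/5*e2)*r = 2/5 - 7/5*e1 - 3/5*e2 - 24/5*e12; (-3/2*e12)*r = -7/4 - 1/2*e1 - 6*e2 + 3/4*e12.
Sum: 147/5 + 121/10*e1 - 503/30*e2 - 43/10*e12; translating back through the correspondence:
Answer: 147/5 + 121/10*i - 503/30*j - 43/10*k


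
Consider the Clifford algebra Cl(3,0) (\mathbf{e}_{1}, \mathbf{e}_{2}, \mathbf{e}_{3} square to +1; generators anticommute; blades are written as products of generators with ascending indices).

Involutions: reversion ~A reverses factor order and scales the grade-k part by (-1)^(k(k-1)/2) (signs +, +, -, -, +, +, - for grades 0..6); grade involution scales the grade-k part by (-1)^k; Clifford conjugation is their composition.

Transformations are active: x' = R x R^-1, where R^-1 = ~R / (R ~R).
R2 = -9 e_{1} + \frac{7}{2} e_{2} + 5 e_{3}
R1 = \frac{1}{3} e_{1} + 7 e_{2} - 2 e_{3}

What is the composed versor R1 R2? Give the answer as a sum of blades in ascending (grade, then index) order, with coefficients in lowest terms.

Distribute over the terms of R1 (each basis-blade product reordered to ascending indices, repeated generators contracted through their squares):
(\frac{1}{3} e_{1}) R2 = -3 + \frac{7}{6} e_{1} e_{2} + \frac{5}{3} e_{1} e_{3}
(7 e_{2}) R2 = \frac{49}{2} + 63 e_{1} e_{2} + 35 e_{2} e_{3}
(-2 e_{3}) R2 = -10 - 18 e_{1} e_{3} + 7 e_{2} e_{3}
Summing the partial products and collecting blades:
Answer: \frac{23}{2} + \frac{385}{6} e_{1} e_{2} - \frac{49}{3} e_{1} e_{3} + 42 e_{2} e_{3}


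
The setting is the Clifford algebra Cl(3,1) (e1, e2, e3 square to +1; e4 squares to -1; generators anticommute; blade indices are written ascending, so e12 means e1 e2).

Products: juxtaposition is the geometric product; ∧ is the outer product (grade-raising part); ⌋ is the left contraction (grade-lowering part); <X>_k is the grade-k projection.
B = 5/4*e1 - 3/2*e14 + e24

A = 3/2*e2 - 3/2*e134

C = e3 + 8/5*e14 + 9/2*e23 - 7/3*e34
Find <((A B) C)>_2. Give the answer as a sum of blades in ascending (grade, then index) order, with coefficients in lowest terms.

step 1: -9/4*e3 + 3/2*e4 - 15/8*e12 - 15/8*e34 + 3/2*e123 + 9/4*e124
step 2: 17/8 - 87/20*e1 + 261/40*e2 - 7/2*e3 + 57/8*e4 + 3/2*e12 - 87/16*e13 + 183/16*e24 - 3/2*e34 - 57/8*e123 - 7/2*e124 + 549/40*e134 + 183/20*e234 + 17/8*e1234
step 3: 3/2*e12 - 87/16*e13 + 183/16*e24 - 3/2*e34
Answer: 3/2*e12 - 87/16*e13 + 183/16*e24 - 3/2*e34


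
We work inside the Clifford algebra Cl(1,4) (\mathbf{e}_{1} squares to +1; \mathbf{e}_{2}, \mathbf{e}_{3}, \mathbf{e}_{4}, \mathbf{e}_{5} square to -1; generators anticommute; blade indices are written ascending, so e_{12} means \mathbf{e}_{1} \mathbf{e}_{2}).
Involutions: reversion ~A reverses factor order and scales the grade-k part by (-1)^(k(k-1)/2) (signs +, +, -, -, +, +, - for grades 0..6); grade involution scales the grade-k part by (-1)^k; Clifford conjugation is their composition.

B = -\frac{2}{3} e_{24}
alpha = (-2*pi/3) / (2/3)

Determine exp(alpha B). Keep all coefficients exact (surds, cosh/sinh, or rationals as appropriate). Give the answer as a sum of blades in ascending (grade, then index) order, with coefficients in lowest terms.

B^2 = (-\frac{2}{3})^2*(e_{24})^2 = \frac{4}{9}*(-1) = -\frac{4}{9} (a basis 2-blade squares to minus the product of its generators' squares).
B^2 = -\frac{4}{9} — B^2 < 0, so the exponential closes trigonometrically: l = \frac{2}{3}, alpha*l = - \frac{2 \pi}{3}, so exp(alpha B) = cos(- \frac{2 \pi}{3}) + (sin(- \frac{2 \pi}{3})/(\frac{2}{3}))*B = - \frac{1}{2} + (- \frac{3 \sqrt{3}}{4})*B.
Answer: - \frac{1}{2} + \frac{\sqrt{3}}{2} e_{24}


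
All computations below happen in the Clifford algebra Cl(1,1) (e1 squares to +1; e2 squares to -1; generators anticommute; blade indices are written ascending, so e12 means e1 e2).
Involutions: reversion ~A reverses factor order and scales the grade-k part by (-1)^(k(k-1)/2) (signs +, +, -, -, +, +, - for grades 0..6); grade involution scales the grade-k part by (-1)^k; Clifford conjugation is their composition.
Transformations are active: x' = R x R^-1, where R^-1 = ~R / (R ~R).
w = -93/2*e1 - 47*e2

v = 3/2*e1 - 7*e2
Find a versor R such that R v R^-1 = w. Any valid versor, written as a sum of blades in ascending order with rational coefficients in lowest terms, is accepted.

Take R = v + w = -45*e1 - 54*e2. Because q(v) = q(w) = -187/4, conjugation by R sends v exactly to w.
Answer: -45*e1 - 54*e2


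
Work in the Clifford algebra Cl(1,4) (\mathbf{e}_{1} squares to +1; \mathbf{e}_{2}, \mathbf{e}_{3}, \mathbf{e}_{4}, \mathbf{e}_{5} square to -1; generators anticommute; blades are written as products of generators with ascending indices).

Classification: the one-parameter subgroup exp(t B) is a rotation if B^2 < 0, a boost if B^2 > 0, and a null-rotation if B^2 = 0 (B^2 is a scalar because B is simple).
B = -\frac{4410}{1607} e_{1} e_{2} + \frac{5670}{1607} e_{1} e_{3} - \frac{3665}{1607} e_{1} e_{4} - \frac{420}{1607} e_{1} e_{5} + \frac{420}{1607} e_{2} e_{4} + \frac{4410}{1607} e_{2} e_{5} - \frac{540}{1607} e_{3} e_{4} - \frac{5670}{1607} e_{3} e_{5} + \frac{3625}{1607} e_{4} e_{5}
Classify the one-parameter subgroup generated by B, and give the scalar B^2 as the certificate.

B^2 term by term: the squares give (-\frac{4410}{1607})^2*(e_{1} e_{2})^2 + (\frac{5670}{1607})^2*(e_{1} e_{3})^2 + (-\frac{3665}{1607})^2*(e_{1} e_{4})^2 + (-\frac{420}{1607})^2*(e_{1} e_{5})^2 + (\frac{420}{1607})^2*(e_{2} e_{4})^2 + (\frac{4410}{1607})^2*(e_{2} e_{5})^2 + (-\frac{540}{1607})^2*(e_{3} e_{4})^2 + (-\frac{5670}{1607})^2*(e_{3} e_{5})^2 + (\frac{3625}{1607})^2*(e_{4} e_{5})^2 = \frac{19448100}{2582449}*(+1) + \frac{32148900}{2582449}*(+1) + \frac{13432225}{2582449}*(+1) + \frac{176400}{2582449}*(+1) + \frac{176400}{2582449}*(-1) + \frac{19448100}{2582449}*(-1) + \frac{291600}{2582449}*(-1) + \frac{32148900}{2582449}*(-1) + \frac{13140625}{2582449}*(-1) = 0 (each basis 2-blade squares to minus the product of its generators' squares); cross terms between blades sharing an index anticommute and cancel; the commuting (index-disjoint) pairs give grade-4 terms 2*c*c'*(blade product), which cancel blade by blade — e_{1} e_{2} e_{3} e_{4}: \frac{4762800}{2582449} - \frac{4762800}{2582449} = 0; e_{1} e_{2} e_{3} e_{5}: \frac{50009400}{2582449} - \frac{50009400}{2582449} = 0; e_{1} e_{2} e_{4} e_{5}: -\frac{31972500}{2582449} + \frac{32325300}{2582449} - \frac{352800}{2582449} = 0; e_{1} e_{3} e_{4} e_{5}: \frac{41107500}{2582449} - \frac{41561100}{2582449} + \frac{453600}{2582449} = 0; e_{2} e_{3} e_{4} e_{5}: \frac{4762800}{2582449} - \frac{4762800}{2582449} = 0 — confirming B is simple. So B^2 = 0.
Answer: null-rotation, certificate B^2 = 0. Why this suffices: the scalar 0 survives any versor conjugation, so its sign alone determines the class however B is presented.


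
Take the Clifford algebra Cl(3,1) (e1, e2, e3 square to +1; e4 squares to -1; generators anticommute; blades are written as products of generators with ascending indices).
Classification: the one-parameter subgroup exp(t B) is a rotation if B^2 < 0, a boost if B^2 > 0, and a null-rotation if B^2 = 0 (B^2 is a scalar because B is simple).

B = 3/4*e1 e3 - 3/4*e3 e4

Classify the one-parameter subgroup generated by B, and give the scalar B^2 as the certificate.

B^2 term by term: the squares give (3/4)^2*(e1 e3)^2 + (-3/4)^2*(e3 e4)^2 = 9/16*(-1) + 9/16*(+1) = 0 (each basis 2-blade squares to minus the product of its generators' squares); cross terms between blades sharing an index anticommute and cancel. So B^2 = 0.
Answer: null-rotation, certificate B^2 = 0. No conjugation can change B^2 = 0; the sign gives the class.


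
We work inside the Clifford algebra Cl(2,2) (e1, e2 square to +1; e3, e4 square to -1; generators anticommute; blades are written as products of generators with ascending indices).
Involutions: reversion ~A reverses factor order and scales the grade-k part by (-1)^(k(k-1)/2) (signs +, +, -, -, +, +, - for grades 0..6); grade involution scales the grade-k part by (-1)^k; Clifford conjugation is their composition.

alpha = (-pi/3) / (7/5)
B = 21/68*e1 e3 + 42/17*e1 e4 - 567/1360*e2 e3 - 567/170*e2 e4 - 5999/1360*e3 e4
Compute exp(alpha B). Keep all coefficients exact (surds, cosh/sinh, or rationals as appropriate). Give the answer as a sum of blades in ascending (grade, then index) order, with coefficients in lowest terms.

B^2 term by term: the squares give (21/68)^2*(e1 e3)^2 + (42/17)^2*(e1 e4)^2 + (-567/1360)^2*(e2 e3)^2 + (-567/170)^2*(e2 e4)^2 + (-5999/1360)^2*(e3 e4)^2 = 441/4624*(+1) + 1764/289*(+1) + 321489/1849600*(+1) + 321489/28900*(+1) + 35988001/1849600*(-1) = -49/25 (each basis 2-blade squares to minus the product of its generators' squares); cross terms between blades sharing an index anticommute and cancel; the commuting (index-disjoint) pairs give grade-4 terms 2*c*c'*(blade product), which cancel blade by blade — e1 e2 e3 e4: 11907/5780 - 11907/5780 = 0 — confirming B is simple. So B^2 = -49/25.
B^2 = -49/25 — B^2 < 0, so the exponential closes trigonometrically: l = 7/5, alpha*l = -pi/3, so exp(alpha B) = cos(-pi/3) + (sin(-pi/3)/(7/5))*B = 1/2 + (-5*sqrt(3)/14)*B.
Answer: 1/2 - 15*sqrt(3)/136*e1 e3 - 15*sqrt(3)/17*e1 e4 + 81*sqrt(3)/544*e2 e3 + 81*sqrt(3)/68*e2 e4 + 857*sqrt(3)/544*e3 e4


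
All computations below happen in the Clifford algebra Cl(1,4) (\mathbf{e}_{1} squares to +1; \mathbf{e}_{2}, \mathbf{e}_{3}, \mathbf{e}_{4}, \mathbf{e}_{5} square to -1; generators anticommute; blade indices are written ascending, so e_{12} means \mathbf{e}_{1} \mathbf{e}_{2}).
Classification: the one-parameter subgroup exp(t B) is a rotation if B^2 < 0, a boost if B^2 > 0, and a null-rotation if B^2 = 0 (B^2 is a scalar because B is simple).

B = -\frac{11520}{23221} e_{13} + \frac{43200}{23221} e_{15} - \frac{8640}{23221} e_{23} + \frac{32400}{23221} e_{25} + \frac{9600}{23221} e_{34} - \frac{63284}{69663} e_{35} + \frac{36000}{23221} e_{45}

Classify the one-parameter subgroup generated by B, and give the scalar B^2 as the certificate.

B^2 term by term: the squares give (-\frac{11520}{23221})^2*(e_{13})^2 + (\frac{43200}{23221})^2*(e_{15})^2 + (-\frac{8640}{23221})^2*(e_{23})^2 + (\frac{32400}{23221})^2*(e_{25})^2 + (\frac{9600}{23221})^2*(e_{34})^2 + (-\frac{63284}{69663})^2*(e_{35})^2 + (\frac{36000}{23221})^2*(e_{45})^2 = \frac{132710400}{539214841}*(+1) + \frac{1866240000}{539214841}*(+1) + \frac{74649600}{539214841}*(-1) + \frac{1049760000}{539214841}*(-1) + \frac{92160000}{539214841}*(-1) + \frac{4004864656}{4852933569}*(-1) + \frac{1296000000}{539214841}*(-1) = -\frac{16}{9} (each basis 2-blade squares to minus the product of its generators' squares); cross terms between blades sharing an index anticommute and cancel; the commuting (index-disjoint) pairs give grade-4 terms 2*c*c'*(blade product), which cancel blade by blade — e_{1235}: \frac{746496000}{539214841} - \frac{746496000}{539214841} = 0; e_{1345}: -\frac{829440000}{539214841} + \frac{829440000}{539214841} = 0; e_{2345}: -\frac{622080000}{539214841} + \frac{622080000}{539214841} = 0 — confirming B is simple. So B^2 = -\frac{16}{9}.
Answer: rotation, certificate B^2 = -\frac{16}{9}. Check the certificate: B^2 = -\frac{16}{9}, and that sign is decisive whatever form B takes.


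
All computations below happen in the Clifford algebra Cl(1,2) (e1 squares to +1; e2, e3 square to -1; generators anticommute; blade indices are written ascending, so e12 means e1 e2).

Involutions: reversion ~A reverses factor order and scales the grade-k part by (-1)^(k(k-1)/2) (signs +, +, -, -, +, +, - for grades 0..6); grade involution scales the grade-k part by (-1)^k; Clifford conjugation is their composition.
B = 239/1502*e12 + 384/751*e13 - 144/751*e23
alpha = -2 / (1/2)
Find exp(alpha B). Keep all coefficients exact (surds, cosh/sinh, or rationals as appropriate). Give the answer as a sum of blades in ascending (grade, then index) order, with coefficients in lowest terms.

B^2 term by term: the squares give (239/1502)^2*(e12)^2 + (384/751)^2*(e13)^2 + (-144/751)^2*(e23)^2 = 57121/2256004*(+1) + 147456/564001*(+1) + 20736/564001*(-1) = 1/4 (each basis 2-blade squares to minus the product of its generators' squares); cross terms between blades sharing an index anticommute and cancel. So B^2 = 1/4.
B^2 = 1/4 — a positive square means the series sums to a boost: l = 1/2, alpha*l = -2, so exp(alpha B) = cosh(-2) + (sinh(-2)/(1/2))*B = cosh(2) + (-2*sinh(2))*B.
Answer: cosh(2) - 239*sinh(2)/751*e12 - 768*sinh(2)/751*e13 + 288*sinh(2)/751*e23


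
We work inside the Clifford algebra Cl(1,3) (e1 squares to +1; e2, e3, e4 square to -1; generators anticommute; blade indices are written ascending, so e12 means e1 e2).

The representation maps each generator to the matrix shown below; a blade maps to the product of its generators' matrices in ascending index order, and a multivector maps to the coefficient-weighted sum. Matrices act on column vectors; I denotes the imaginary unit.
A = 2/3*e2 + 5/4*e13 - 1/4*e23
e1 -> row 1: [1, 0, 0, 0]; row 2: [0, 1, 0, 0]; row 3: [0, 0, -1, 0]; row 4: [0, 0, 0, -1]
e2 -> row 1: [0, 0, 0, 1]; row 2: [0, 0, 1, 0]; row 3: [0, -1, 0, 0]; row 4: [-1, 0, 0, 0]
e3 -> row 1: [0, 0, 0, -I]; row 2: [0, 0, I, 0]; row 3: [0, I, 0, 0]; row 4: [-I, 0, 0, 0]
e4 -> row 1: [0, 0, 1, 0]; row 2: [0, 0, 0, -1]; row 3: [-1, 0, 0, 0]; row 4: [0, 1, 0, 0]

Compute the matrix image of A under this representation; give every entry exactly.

Bivector images (products of the table entries): rho(e13) = rho(e1)rho(e3) = row 1: [0, 0, 0, -I]; row 2: [0, 0, I, 0]; row 3: [0, -I, 0, 0]; row 4: [I, 0, 0, 0]; rho(e23) = rho(e2)rho(e3) = row 1: [-I, 0, 0, 0]; row 2: [0, I, 0, 0]; row 3: [0, 0, -I, 0]; row 4: [0, 0, 0, I].
M = (2/3)*rho(e2) + (5/4)*rho(e13) + (-1/4)*rho(e23), summed entrywise:
Answer: row 1: [I/4, 0, 0, 2/3 - 5*I/4]; row 2: [0, -I/4, 2/3 + 5*I/4, 0]; row 3: [0, -2/3 - 5*I/4, I/4, 0]; row 4: [-2/3 + 5*I/4, 0, 0, -I/4]


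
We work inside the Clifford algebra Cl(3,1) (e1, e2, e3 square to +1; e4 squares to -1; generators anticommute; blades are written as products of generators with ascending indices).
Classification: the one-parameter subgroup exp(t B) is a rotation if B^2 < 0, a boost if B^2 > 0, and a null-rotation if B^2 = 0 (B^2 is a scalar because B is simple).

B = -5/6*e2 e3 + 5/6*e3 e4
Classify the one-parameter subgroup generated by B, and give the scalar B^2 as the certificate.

B^2 term by term: the squares give (-5/6)^2*(e2 e3)^2 + (5/6)^2*(e3 e4)^2 = 25/36*(-1) + 25/36*(+1) = 0 (each basis 2-blade squares to minus the product of its generators' squares); cross terms between blades sharing an index anticommute and cancel. So B^2 = 0.
Answer: null-rotation, certificate B^2 = 0. Note: conjugating B changes its blade decomposition but never the scalar B^2 = 0, whose sign settles the classification.


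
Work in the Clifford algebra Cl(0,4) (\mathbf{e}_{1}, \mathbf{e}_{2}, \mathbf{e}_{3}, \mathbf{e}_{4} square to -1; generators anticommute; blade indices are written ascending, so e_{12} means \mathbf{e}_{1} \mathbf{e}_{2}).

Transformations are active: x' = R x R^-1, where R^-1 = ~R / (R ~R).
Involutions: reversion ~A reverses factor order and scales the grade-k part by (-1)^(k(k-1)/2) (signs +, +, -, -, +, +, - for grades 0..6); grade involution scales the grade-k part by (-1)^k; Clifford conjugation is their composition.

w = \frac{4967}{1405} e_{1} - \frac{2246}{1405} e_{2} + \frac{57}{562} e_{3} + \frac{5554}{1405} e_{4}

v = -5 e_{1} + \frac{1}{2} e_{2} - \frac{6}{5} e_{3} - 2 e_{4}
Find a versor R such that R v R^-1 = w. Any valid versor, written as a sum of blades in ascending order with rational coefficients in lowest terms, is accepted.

Reasoning: v^2 = w^2 = -\frac{3069}{100} since conjugation preserves the quadratic form; R = v + w = -\frac{2058}{1405} e_{1} - \frac{3087}{2810} e_{2} - \frac{3087}{2810} e_{3} + \frac{2744}{1405} e_{4} is then valid when invertible, keeping its own part and reversing (v - w)/2.
Answer: -\frac{2058}{1405} e_{1} - \frac{3087}{2810} e_{2} - \frac{3087}{2810} e_{3} + \frac{2744}{1405} e_{4}


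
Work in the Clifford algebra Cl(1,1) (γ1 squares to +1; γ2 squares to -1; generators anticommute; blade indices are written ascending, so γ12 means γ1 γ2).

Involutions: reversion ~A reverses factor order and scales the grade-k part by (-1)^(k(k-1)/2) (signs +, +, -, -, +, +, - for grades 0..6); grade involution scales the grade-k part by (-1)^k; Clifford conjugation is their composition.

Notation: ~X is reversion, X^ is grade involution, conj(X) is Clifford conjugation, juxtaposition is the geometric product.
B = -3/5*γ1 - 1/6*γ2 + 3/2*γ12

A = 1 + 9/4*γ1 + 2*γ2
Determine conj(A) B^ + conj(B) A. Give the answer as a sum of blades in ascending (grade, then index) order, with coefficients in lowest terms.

first term: -61/60 - 12/5*γ1 - 77/24*γ2 + 93/40*γ12
second term: 61/60 + 18/5*γ1 + 85/24*γ2 - 27/40*γ12
Answer: 6/5*γ1 + 1/3*γ2 + 33/20*γ12


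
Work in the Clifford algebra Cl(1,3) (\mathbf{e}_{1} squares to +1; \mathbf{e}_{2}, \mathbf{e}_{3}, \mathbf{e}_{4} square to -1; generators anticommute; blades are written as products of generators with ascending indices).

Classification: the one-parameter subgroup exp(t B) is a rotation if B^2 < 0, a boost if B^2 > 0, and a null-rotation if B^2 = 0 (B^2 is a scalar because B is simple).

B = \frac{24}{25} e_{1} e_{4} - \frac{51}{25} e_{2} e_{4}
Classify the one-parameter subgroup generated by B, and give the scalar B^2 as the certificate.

B^2 term by term: the squares give (\frac{24}{25})^2*(e_{1} e_{4})^2 + (-\frac{51}{25})^2*(e_{2} e_{4})^2 = \frac{576}{625}*(+1) + \frac{2601}{625}*(-1) = -\frac{81}{25} (each basis 2-blade squares to minus the product of its generators' squares); cross terms between blades sharing an index anticommute and cancel. So B^2 = -\frac{81}{25}.
Answer: rotation, certificate B^2 = -\frac{81}{25}. Check the certificate: B^2 = -\frac{81}{25}, and that sign is decisive whatever form B takes.


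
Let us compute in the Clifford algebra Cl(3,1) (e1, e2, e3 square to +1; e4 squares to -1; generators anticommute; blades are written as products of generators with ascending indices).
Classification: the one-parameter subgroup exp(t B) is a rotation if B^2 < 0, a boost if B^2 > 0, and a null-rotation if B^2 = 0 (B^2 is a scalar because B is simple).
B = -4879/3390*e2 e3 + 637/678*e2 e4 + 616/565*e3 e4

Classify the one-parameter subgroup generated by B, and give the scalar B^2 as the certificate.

B^2 term by term: the squares give (-4879/3390)^2*(e2 e3)^2 + (637/678)^2*(e2 e4)^2 + (616/565)^2*(e3 e4)^2 = 23804641/11492100*(-1) + 405769/459684*(+1) + 379456/319225*(+1) = 0 (each basis 2-blade squares to minus the product of its generators' squares); cross terms between blades sharing an index anticommute and cancel. So B^2 = 0.
Answer: null-rotation, certificate B^2 = 0. Certificate logic: 0 is a conjugation-invariant scalar, so its sign fixes rotation versus boost versus null-rotation outright.


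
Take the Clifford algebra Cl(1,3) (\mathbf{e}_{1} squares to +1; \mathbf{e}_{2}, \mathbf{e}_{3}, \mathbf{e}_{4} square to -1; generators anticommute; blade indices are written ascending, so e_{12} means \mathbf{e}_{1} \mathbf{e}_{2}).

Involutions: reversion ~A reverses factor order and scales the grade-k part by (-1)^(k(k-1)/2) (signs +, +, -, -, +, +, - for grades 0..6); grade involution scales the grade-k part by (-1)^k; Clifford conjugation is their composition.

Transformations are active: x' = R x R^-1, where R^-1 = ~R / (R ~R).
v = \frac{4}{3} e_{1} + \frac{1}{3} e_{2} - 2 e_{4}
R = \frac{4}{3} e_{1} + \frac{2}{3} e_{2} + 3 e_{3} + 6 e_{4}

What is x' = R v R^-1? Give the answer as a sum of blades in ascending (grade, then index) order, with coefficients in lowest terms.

~R = \frac{4}{3} e_{1} + \frac{2}{3} e_{2} + 3 e_{3} + 6 e_{4}, and R ~R = -\frac{131}{3}, so R^-1 = ~R / (-\frac{131}{3}).
R v = \frac{122}{9} - \frac{4}{9} e_{12} - 4 e_{13} - \frac{32}{3} e_{14} - e_{23} - \frac{10}{3} e_{24} - 6 e_{34}
Answer: -\frac{2548}{1179} e_{1} - \frac{881}{1179} e_{2} - \frac{244}{131} e_{3} - \frac{226}{131} e_{4}


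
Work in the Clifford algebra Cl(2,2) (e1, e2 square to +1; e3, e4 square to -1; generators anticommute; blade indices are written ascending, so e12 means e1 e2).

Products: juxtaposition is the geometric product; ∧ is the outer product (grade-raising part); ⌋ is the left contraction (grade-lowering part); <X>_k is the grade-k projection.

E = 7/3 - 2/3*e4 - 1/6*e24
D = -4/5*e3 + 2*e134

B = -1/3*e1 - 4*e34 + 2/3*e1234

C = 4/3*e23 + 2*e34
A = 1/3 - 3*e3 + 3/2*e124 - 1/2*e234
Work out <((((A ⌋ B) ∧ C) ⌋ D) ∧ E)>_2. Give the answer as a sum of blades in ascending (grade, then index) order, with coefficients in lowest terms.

step 1: -4/9*e1 - e3 - 12*e4 - 4/3*e34 + 2*e124 + 2/9*e1234
step 2: -16/27*e123 - 8/9*e134 - 16*e234
step 3: 16/9
step 4: 112/27 - 32/27*e4 - 8/27*e24
step 5: -8/27*e24
Answer: -8/27*e24


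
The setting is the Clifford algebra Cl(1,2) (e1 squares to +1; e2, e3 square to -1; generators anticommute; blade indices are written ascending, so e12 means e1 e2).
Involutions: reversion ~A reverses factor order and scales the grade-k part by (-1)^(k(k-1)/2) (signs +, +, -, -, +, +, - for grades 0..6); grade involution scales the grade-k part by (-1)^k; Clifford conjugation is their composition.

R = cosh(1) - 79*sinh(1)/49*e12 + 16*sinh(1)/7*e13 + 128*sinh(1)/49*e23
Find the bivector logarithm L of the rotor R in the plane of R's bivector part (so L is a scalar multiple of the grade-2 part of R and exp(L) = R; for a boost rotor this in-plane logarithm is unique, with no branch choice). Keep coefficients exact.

The scalar part of R is cosh(1), giving the rapidity magnitude (cosh is even); the bivector part supplies orientation, its quotient by sinh of the rapidity is the plane, and L = rapidity * plane — unique in that plane, since flipping both signs leaves L unchanged.
Concretely: cosh(rapidity) = cosh(1) gives rapidity = ±1, and since rapidity/sinh(rapidity) is even the sign is immaterial: L = (rapidity/sinh(rapidity)) * <R>_2 = (1/sinh(1)) * <R>_2.
Answer: -79/49*e12 + 16/7*e13 + 128/49*e23


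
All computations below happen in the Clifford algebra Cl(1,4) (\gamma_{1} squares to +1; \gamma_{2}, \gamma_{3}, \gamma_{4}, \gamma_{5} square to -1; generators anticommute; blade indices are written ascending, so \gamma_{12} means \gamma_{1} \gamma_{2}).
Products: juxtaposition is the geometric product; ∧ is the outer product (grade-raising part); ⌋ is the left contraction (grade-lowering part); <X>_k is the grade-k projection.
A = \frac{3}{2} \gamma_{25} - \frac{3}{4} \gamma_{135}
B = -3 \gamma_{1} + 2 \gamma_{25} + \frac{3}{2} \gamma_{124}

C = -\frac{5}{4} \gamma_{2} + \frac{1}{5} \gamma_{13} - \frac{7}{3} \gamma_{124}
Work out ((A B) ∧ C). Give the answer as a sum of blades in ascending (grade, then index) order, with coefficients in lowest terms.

step 1: -3 + \frac{9}{4} \gamma_{35} + \frac{3}{2} \gamma_{123} - \frac{9}{2} \gamma_{125} - \frac{9}{4} \gamma_{145} + \frac{9}{8} \gamma_{2345}
step 2: \frac{15}{4} \gamma_{2} - \frac{3}{5} \gamma_{13} + 7 \gamma_{124} - \frac{45}{16} \gamma_{235} + \frac{45}{16} \gamma_{1245} + \frac{21}{4} \gamma_{12345}
Answer: \frac{15}{4} \gamma_{2} - \frac{3}{5} \gamma_{13} + 7 \gamma_{124} - \frac{45}{16} \gamma_{235} + \frac{45}{16} \gamma_{1245} + \frac{21}{4} \gamma_{12345}


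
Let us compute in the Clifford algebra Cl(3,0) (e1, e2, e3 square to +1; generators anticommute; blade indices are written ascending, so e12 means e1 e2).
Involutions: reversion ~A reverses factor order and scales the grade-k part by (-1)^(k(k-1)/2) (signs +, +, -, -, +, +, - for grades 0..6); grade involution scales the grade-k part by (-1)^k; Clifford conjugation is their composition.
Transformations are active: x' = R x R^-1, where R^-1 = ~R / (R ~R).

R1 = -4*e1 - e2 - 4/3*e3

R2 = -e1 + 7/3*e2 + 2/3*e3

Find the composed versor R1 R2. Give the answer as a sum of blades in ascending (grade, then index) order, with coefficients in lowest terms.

Distribute over the terms of R1 (each basis-blade product reordered to ascending indices, repeated generators contracted through their squares):
(-4*e1) R2 = 4 - 28/3*e12 - 8/3*e13
(-e2) R2 = -7/3 - e12 - 2/3*e23
(-4/3*e3) R2 = -8/9 - 4/3*e13 + 28/9*e23
Summing the partial products and collecting blades:
Answer: 7/9 - 31/3*e12 - 4*e13 + 22/9*e23


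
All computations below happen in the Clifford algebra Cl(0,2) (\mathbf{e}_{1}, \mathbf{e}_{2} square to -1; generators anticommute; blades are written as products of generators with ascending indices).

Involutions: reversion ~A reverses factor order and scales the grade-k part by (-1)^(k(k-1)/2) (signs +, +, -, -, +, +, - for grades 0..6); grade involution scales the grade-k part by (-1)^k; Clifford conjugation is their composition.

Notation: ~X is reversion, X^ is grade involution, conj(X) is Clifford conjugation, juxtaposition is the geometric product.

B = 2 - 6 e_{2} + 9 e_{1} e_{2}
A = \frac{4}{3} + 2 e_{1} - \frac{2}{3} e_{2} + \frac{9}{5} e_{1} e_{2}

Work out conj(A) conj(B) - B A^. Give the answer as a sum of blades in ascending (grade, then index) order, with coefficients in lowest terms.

first term: -\frac{263}{15} + \frac{4}{5} e_{1} - \frac{26}{3} e_{2} - \frac{138}{5} e_{1} e_{2}
second term: -\frac{143}{15} - \frac{104}{5} e_{1} - \frac{74}{3} e_{2} + \frac{18}{5} e_{1} e_{2}
Answer: -8 + \frac{108}{5} e_{1} + 16 e_{2} - \frac{156}{5} e_{1} e_{2}


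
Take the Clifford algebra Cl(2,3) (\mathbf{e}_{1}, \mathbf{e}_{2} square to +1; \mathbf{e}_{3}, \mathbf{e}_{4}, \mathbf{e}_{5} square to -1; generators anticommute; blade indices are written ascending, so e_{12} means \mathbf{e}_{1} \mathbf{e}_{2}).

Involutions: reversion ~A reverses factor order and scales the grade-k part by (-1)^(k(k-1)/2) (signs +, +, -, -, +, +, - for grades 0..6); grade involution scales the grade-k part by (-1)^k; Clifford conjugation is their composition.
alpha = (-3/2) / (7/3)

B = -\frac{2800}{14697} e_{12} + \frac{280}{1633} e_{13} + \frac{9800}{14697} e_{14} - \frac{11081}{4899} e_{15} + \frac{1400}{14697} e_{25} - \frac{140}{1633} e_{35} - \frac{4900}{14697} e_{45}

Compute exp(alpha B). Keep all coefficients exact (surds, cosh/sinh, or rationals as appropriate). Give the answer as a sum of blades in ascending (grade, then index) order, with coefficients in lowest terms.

B^2 term by term: the squares give (-\frac{2800}{14697})^2*(e_{12})^2 + (\frac{280}{1633})^2*(e_{13})^2 + (\frac{9800}{14697})^2*(e_{14})^2 + (-\frac{11081}{4899})^2*(e_{15})^2 + (\frac{1400}{14697})^2*(e_{25})^2 + (-\frac{140}{1633})^2*(e_{35})^2 + (-\frac{4900}{14697})^2*(e_{45})^2 = \frac{7840000}{216001809}*(-1) + \frac{78400}{2666689}*(+1) + \frac{96040000}{216001809}*(+1) + \frac{122788561}{24000201}*(+1) + \frac{1960000}{216001809}*(+1) + \frac{19600}{2666689}*(-1) + \frac{24010000}{216001809}*(-1) = \frac{49}{9} (each basis 2-blade squares to minus the product of its generators' squares); cross terms between blades sharing an index anticommute and cancel; the commuting (index-disjoint) pairs give grade-4 terms 2*c*c'*(blade product), which cancel blade by blade — e_{1235}: \frac{784000}{24000201} - \frac{784000}{24000201} = 0; e_{1245}: \frac{27440000}{216001809} - \frac{27440000}{216001809} = 0; e_{1345}: -\frac{2744000}{24000201} + \frac{2744000}{24000201} = 0 — confirming B is simple. So B^2 = \frac{49}{9}.
B^2 = \frac{49}{9} — since the square is positive, the closed form is hyperbolic: l = \frac{7}{3}, alpha*l = - \frac{3}{2}, so exp(alpha B) = cosh(- \frac{3}{2}) + (sinh(- \frac{3}{2})/(\frac{7}{3}))*B = \cosh{\left(\frac{3}{2} \right)} + (- \frac{3 \sinh{\left(\frac{3}{2} \right)}}{7})*B.
Answer: \cosh{\left(\frac{3}{2} \right)} + \frac{400 \sinh{\left(\frac{3}{2} \right)}}{4899} e_{12} - \frac{120 \sinh{\left(\frac{3}{2} \right)}}{1633} e_{13} - \frac{1400 \sinh{\left(\frac{3}{2} \right)}}{4899} e_{14} + \frac{1583 \sinh{\left(\frac{3}{2} \right)}}{1633} e_{15} - \frac{200 \sinh{\left(\frac{3}{2} \right)}}{4899} e_{25} + \frac{60 \sinh{\left(\frac{3}{2} \right)}}{1633} e_{35} + \frac{700 \sinh{\left(\frac{3}{2} \right)}}{4899} e_{45}


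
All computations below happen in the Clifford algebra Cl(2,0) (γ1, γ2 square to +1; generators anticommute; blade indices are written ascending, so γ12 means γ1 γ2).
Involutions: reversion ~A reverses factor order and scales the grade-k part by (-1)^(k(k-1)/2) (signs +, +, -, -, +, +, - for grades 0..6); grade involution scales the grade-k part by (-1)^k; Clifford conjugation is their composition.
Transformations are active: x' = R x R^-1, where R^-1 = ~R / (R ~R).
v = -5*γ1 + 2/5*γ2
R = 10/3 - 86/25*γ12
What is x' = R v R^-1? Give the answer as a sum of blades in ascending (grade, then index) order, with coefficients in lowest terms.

~R = 10/3 + 86/25*γ12, and R ~R = 129064/5625, so R^-1 = ~R / (129064/5625).
R v = -6766/375*γ1 - 238/15*γ2
Answer: -230/949*γ1 - 23773/4745*γ2
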